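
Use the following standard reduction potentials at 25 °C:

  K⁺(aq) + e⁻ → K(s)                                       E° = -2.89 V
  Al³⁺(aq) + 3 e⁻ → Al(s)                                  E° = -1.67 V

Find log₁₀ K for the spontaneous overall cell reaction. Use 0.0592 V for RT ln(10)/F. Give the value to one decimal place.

61.8

Cathode: Al³⁺/Al; anode: K⁺/K. E°cell = +1.22 V, n = 3.
log K = nE°cell / 0.0592 = (3)(+1.22) / 0.0592 = 61.8.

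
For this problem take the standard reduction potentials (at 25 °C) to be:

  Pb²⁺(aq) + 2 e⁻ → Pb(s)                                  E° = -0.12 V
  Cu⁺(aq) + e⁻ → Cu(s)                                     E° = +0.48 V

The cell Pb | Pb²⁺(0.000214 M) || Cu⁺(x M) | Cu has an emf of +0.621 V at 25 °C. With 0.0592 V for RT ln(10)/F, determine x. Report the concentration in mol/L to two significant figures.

Cu⁺/Cu is the cathode, Pb²⁺/Pb the anode: E°cell = +0.60 V, n = 2.
Overall reaction: 2 Cu⁺(aq) + Pb(s) → 2 Cu(s) + Pb²⁺(aq); Q = [Pb²⁺]^1/[Cu⁺]^2.
From E = E° − (0.0592/n) log Q: log Q = (E° − E)·n/0.0592 = (+0.60 − (+0.621))·2/0.0592 = -0.7095.
So 2·log[Cu⁺] = 1·log(0.000214) − log Q = -3.6696 − (-0.7095) = -2.9601; log[Cu⁺] = -2.9601 / 2 = -1.4801; [Cu⁺] = 10^(-1.4801) ≈ 0.033 M.

0.033 M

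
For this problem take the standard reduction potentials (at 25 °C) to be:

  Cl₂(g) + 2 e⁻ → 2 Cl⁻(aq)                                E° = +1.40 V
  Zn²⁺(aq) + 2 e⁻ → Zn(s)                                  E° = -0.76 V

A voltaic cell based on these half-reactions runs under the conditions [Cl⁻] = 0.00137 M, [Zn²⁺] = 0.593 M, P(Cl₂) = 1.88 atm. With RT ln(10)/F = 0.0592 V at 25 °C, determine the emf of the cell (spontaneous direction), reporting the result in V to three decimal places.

+2.344 V

Cl₂/Cl⁻ is the cathode (higher E°), Zn²⁺/Zn the anode: E°cell = +1.40 − (-0.76) = +2.16 V, n = 2.
Overall: Cl₂(g) + Zn(s) → 2 Cl⁻(aq) + Zn²⁺(aq)
Q = [Cl⁻]^2·[Zn²⁺] / (P(Cl₂)); log Q = -6.228.
E = E° − (0.0592/n) log Q = +2.16 − (0.0592/2)(-6.228) = +2.344 V.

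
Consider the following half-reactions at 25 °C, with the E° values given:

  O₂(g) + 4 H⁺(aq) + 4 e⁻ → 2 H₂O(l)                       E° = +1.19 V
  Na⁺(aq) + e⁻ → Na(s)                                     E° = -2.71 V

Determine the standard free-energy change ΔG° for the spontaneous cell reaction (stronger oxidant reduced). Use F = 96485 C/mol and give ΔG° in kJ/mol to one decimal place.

-1505.2 kJ/mol

O₂/H₂O (E° = +1.19 V) is the cathode; Na⁺/Na (E° = -2.71 V) is the anode, so E°cell = +3.90 V.
Balancing electrons gives n = 4 (lcm of 4 and 1).
ΔG° = −nFE° = −(4)(96485)(+3.90) = -1,505,166 J = -1505.2 kJ/mol.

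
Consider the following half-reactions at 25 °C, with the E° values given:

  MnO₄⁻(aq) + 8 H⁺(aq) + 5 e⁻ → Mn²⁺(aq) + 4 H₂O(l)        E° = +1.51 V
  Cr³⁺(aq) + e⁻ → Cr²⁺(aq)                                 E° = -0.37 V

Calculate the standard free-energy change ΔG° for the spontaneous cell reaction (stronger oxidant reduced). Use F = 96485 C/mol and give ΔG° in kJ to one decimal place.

-907.0 kJ

MnO₄⁻/Mn²⁺ (E° = +1.51 V) is the cathode; Cr³⁺/Cr²⁺ (E° = -0.37 V) is the anode, so E°cell = +1.88 V.
Balancing electrons gives n = 5 (lcm of 5 and 1).
ΔG° = −nFE° = −(5)(96485)(+1.88) = -906,959 J = -907.0 kJ.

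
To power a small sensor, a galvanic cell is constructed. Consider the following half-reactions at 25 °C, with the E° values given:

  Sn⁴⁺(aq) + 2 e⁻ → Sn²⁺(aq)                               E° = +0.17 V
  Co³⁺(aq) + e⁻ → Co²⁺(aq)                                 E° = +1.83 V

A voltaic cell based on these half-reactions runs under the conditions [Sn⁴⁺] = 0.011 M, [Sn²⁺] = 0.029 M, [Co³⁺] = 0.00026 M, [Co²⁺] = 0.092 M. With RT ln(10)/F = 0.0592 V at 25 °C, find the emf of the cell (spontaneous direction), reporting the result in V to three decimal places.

+1.522 V

Co³⁺/Co²⁺ is the cathode (higher E°), Sn⁴⁺/Sn²⁺ the anode: E°cell = +1.83 − (+0.17) = +1.66 V, n = 2.
Overall: 2 Co³⁺(aq) + Sn²⁺(aq) → 2 Co²⁺(aq) + Sn⁴⁺(aq)
Q = [Co²⁺]^2·[Sn⁴⁺] / ([Co³⁺]^2·[Sn²⁺]); log Q = 4.677.
E = E° − (0.0592/n) log Q = +1.66 − (0.0592/2)(4.677) = +1.522 V.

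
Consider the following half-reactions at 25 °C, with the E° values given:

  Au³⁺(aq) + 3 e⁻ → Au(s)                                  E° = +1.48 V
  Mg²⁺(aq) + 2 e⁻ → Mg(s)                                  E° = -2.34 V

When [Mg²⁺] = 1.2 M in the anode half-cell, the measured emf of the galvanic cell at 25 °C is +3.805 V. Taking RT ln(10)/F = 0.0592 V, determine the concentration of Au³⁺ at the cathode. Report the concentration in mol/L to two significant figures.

Au³⁺/Au is the cathode, Mg²⁺/Mg the anode: E°cell = +3.82 V, n = 6.
Overall reaction: 2 Au³⁺(aq) + 3 Mg(s) → 2 Au(s) + 3 Mg²⁺(aq); Q = [Mg²⁺]^3/[Au³⁺]^2.
From E = E° − (0.0592/n) log Q: log Q = (E° − E)·n/0.0592 = (+3.82 − (+3.805))·6/0.0592 = 1.5203.
So 2·log[Au³⁺] = 3·log(1.2) − log Q = 0.2375 − (1.5203) = -1.2828; log[Au³⁺] = -1.2828 / 2 = -0.6414; [Au³⁺] = 10^(-0.6414) ≈ 0.23 M.

0.23 M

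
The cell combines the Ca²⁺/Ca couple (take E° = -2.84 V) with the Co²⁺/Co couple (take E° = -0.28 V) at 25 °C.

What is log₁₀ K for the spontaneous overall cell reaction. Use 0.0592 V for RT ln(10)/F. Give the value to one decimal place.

86.5

Cathode: Co²⁺/Co; anode: Ca²⁺/Ca. E°cell = +2.56 V, n = 2.
log K = nE°cell / 0.0592 = (2)(+2.56) / 0.0592 = 86.5.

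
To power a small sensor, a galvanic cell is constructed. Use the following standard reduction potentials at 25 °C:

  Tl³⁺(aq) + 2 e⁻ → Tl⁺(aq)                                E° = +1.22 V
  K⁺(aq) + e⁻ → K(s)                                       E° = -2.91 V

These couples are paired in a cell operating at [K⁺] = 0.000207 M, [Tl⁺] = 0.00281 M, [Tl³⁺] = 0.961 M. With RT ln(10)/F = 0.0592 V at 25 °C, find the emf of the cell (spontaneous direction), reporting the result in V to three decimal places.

Tl³⁺/Tl⁺ is the cathode (higher E°), K⁺/K the anode: E°cell = +1.22 − (-2.91) = +4.13 V, n = 2.
Overall: Tl³⁺(aq) + 2 K(s) → Tl⁺(aq) + 2 K⁺(aq)
Q = [Tl⁺]·[K⁺]^2 / ([Tl³⁺]); log Q = -9.902.
E = E° − (0.0592/n) log Q = +4.13 − (0.0592/2)(-9.902) = +4.423 V.

+4.423 V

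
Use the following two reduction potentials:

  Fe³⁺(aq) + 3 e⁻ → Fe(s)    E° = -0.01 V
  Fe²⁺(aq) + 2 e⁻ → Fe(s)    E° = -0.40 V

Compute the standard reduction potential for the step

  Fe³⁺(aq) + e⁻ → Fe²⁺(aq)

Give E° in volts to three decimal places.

+0.770 V

Sequential free energies add, so n₃E°₃ = n₁E°₁ + n₂E°₂.
With n₃ = 3, and the known step contributing 2×(-0.40) V, the unknown satisfies 1·E° = 3×(-0.01) − 2×(-0.40) = +0.770.
E° = +0.770 / 1 = +0.770 V.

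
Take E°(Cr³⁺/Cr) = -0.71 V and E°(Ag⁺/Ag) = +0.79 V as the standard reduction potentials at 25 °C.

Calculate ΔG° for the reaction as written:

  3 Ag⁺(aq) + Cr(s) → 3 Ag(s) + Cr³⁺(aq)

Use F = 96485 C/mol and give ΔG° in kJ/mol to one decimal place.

As written, Ag⁺/Ag is reduced (cathode) and Cr³⁺/Cr is oxidised (anode), so E°cell = (+0.79) − (-0.71) = +1.50 V.
Balancing electrons gives n = 3.
ΔG° = −nFE° = −(3)(96485)(+1.50) = -434,182 J = -434.2 kJ/mol.

-434.2 kJ/mol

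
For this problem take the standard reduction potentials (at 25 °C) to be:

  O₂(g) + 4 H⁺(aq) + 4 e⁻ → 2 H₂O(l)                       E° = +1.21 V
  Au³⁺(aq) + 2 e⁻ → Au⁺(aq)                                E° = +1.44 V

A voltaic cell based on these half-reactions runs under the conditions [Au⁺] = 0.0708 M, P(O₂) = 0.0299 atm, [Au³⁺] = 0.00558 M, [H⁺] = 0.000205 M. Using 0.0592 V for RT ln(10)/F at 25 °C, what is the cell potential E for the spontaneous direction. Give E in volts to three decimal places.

Au³⁺/Au⁺ is the cathode (higher E°), O₂/H₂O the anode: E°cell = +1.44 − (+1.21) = +0.23 V, n = 4.
Overall: 2 Au³⁺(aq) + 2 H₂O(l) → 2 Au⁺(aq) + O₂(g) + 4 H⁺(aq)
Q = [Au⁺]^2·P(O₂)·[H⁺]^4 / ([Au³⁺]^2); log Q = -14.071.
E = E° − (0.0592/n) log Q = +0.23 − (0.0592/4)(-14.071) = +0.438 V.

+0.438 V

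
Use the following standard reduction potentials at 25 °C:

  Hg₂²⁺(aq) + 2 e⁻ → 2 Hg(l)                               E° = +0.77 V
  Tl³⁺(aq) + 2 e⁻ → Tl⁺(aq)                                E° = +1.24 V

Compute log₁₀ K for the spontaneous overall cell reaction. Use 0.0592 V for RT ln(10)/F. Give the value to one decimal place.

Cathode: Tl³⁺/Tl⁺; anode: Hg₂²⁺/Hg. E°cell = +0.47 V, n = 2.
log K = nE°cell / 0.0592 = (2)(+0.47) / 0.0592 = 15.9.

15.9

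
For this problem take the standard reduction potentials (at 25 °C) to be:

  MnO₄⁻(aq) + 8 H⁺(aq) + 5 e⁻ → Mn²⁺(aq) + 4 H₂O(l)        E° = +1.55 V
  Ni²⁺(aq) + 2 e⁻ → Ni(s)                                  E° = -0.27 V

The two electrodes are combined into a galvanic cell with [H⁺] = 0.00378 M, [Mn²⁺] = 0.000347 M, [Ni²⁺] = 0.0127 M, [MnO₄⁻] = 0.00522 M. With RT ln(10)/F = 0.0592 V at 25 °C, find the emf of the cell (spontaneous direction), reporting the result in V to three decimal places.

+1.661 V

MnO₄⁻/Mn²⁺ is the cathode (higher E°), Ni²⁺/Ni the anode: E°cell = +1.55 − (-0.27) = +1.82 V, n = 10.
Overall: 2 MnO₄⁻(aq) + 16 H⁺(aq) + 5 Ni(s) → 2 Mn²⁺(aq) + 8 H₂O(l) + 5 Ni²⁺(aq)
Q = [Mn²⁺]^2·[Ni²⁺]^5 / ([MnO₄⁻]^2·[H⁺]^16); log Q = 26.924.
E = E° − (0.0592/n) log Q = +1.82 − (0.0592/10)(26.924) = +1.661 V.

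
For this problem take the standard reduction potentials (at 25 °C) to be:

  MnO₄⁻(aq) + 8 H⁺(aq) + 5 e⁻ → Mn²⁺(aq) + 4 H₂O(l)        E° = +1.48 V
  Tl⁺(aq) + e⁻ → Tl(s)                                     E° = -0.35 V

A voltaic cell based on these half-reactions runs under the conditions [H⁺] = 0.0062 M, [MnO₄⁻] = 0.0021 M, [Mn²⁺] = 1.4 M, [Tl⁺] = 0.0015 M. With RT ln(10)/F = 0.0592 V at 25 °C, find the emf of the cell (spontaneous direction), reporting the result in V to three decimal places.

MnO₄⁻/Mn²⁺ is the cathode (higher E°), Tl⁺/Tl the anode: E°cell = +1.48 − (-0.35) = +1.83 V, n = 5.
Overall: MnO₄⁻(aq) + 8 H⁺(aq) + 5 Tl(s) → Mn²⁺(aq) + 4 H₂O(l) + 5 Tl⁺(aq)
Q = [Mn²⁺]·[Tl⁺]^5 / ([MnO₄⁻]·[H⁺]^8); log Q = 6.365.
E = E° − (0.0592/n) log Q = +1.83 − (0.0592/5)(6.365) = +1.755 V.

+1.755 V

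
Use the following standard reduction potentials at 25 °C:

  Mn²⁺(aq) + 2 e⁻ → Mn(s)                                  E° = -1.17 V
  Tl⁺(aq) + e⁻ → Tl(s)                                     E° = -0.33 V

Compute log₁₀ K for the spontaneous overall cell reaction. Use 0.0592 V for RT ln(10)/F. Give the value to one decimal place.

28.4

Cathode: Tl⁺/Tl; anode: Mn²⁺/Mn. E°cell = +0.84 V, n = 2.
log K = nE°cell / 0.0592 = (2)(+0.84) / 0.0592 = 28.4.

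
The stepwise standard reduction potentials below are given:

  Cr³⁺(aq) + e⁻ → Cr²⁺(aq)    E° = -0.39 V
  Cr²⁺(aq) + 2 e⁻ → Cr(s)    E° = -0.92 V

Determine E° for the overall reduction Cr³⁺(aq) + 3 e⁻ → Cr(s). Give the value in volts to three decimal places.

Since ΔG° = −nFE° is additive over sequential reductions, n₃E°₃ = n₁E°₁ + n₂E°₂.
E°₃ = (1×-0.39 + 2×-0.92) / 3 = (-2.230) / 3 = -0.743 V.

-0.743 V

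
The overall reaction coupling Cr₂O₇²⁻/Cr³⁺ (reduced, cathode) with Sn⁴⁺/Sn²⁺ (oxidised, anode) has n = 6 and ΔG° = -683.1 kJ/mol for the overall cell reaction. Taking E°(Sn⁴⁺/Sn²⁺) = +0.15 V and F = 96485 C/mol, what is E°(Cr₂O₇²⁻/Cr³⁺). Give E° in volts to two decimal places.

+1.33 V

E°cell = −ΔG°/(nF) = −(-683.1×10³)/((6)(96485)) = +1.180 V.
Since Cr₂O₇²⁻/Cr³⁺ is the cathode and Sn⁴⁺/Sn²⁺ the anode, E°cell = E°(Cr₂O₇²⁻/Cr³⁺) − E°(Sn⁴⁺/Sn²⁺).
So E°(Cr₂O₇²⁻/Cr³⁺) = E°cell + E°(Sn⁴⁺/Sn²⁺) = +1.180 + (+0.15) = +1.33 V.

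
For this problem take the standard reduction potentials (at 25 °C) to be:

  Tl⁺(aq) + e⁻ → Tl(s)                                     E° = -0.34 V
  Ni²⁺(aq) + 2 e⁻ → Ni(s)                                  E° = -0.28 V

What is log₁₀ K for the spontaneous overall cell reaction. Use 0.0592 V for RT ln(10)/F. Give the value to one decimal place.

2.0

Cathode: Ni²⁺/Ni; anode: Tl⁺/Tl. E°cell = +0.06 V, n = 2.
log K = nE°cell / 0.0592 = (2)(+0.06) / 0.0592 = 2.0.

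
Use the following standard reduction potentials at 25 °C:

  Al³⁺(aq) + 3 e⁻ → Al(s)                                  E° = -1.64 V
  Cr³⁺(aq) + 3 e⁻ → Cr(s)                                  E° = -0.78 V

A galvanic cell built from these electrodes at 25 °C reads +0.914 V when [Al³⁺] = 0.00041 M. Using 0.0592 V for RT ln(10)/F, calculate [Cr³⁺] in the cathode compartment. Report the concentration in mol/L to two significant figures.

Cr³⁺/Cr is the cathode, Al³⁺/Al the anode: E°cell = +0.86 V, n = 3.
Overall reaction: Cr³⁺(aq) + Al(s) → Cr(s) + Al³⁺(aq); Q = [Al³⁺]^1/[Cr³⁺]^1.
From E = E° − (0.0592/n) log Q: log Q = (E° − E)·n/0.0592 = (+0.86 − (+0.914))·3/0.0592 = -2.7365.
So 1·log[Cr³⁺] = 1·log(0.00041) − log Q = -3.3872 − (-2.7365) = -0.6507; [Cr³⁺] = 10^(-0.6507) ≈ 0.22 M.

0.22 M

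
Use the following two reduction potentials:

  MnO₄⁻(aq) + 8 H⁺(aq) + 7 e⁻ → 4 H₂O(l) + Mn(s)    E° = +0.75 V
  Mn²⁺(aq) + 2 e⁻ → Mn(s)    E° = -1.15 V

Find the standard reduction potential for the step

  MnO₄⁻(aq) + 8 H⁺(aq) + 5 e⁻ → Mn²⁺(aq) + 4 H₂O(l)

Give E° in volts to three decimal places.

Sequential free energies add, so n₃E°₃ = n₁E°₁ + n₂E°₂.
With n₃ = 7, and the known step contributing 2×(-1.15) V, the unknown satisfies 5·E° = 7×(+0.75) − 2×(-1.15) = +7.550.
E° = +7.550 / 5 = +1.510 V.

+1.510 V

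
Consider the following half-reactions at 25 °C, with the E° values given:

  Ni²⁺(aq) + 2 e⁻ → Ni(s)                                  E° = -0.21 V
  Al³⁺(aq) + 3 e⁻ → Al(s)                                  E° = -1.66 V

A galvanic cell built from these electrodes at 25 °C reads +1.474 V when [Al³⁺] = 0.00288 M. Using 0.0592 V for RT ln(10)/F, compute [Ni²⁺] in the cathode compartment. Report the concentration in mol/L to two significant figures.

0.13 M

Ni²⁺/Ni is the cathode, Al³⁺/Al the anode: E°cell = +1.45 V, n = 6.
Overall reaction: 3 Ni²⁺(aq) + 2 Al(s) → 3 Ni(s) + 2 Al³⁺(aq); Q = [Al³⁺]^2/[Ni²⁺]^3.
From E = E° − (0.0592/n) log Q: log Q = (E° − E)·n/0.0592 = (+1.45 − (+1.474))·6/0.0592 = -2.4324.
So 3·log[Ni²⁺] = 2·log(0.00288) − log Q = -5.0812 − (-2.4324) = -2.6488; log[Ni²⁺] = -2.6488 / 3 = -0.8829; [Ni²⁺] = 10^(-0.8829) ≈ 0.13 M.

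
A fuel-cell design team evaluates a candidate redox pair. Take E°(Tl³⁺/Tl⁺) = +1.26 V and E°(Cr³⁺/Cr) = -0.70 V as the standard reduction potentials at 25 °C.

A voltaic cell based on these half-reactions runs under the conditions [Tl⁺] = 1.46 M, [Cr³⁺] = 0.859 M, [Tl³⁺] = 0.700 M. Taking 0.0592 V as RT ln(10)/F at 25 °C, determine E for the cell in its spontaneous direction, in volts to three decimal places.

+1.952 V

Tl³⁺/Tl⁺ is the cathode (higher E°), Cr³⁺/Cr the anode: E°cell = +1.26 − (-0.70) = +1.96 V, n = 6.
Overall: 3 Tl³⁺(aq) + 2 Cr(s) → 3 Tl⁺(aq) + 2 Cr³⁺(aq)
Q = [Tl⁺]^3·[Cr³⁺]^2 / ([Tl³⁺]^3); log Q = 0.826.
E = E° − (0.0592/n) log Q = +1.96 − (0.0592/6)(0.826) = +1.952 V.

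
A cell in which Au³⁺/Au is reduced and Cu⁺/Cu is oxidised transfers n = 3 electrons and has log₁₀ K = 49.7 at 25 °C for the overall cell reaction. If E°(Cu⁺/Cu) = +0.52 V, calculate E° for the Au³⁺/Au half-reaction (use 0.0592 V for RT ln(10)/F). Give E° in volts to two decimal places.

E°cell = (0.0592/n)·log K = (0.0592/3)(49.7) = +0.981 V.
Since Au³⁺/Au is the cathode and Cu⁺/Cu the anode, E°cell = E°(Au³⁺/Au) − E°(Cu⁺/Cu).
So E°(Au³⁺/Au) = E°cell + E°(Cu⁺/Cu) = +0.981 + (+0.52) = +1.50 V.

+1.50 V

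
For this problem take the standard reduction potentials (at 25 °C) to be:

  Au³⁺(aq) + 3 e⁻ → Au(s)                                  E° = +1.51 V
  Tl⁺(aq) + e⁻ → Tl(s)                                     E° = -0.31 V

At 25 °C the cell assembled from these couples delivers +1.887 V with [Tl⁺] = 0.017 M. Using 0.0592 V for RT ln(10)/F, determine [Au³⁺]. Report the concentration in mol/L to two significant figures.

Au³⁺/Au is the cathode, Tl⁺/Tl the anode: E°cell = +1.82 V, n = 3.
Overall reaction: Au³⁺(aq) + 3 Tl(s) → Au(s) + 3 Tl⁺(aq); Q = [Tl⁺]^3/[Au³⁺]^1.
From E = E° − (0.0592/n) log Q: log Q = (E° − E)·n/0.0592 = (+1.82 − (+1.887))·3/0.0592 = -3.3953.
So 1·log[Au³⁺] = 3·log(0.017) − log Q = -5.3087 − (-3.3953) = -1.9134; [Au³⁺] = 10^(-1.9134) ≈ 0.012 M.

0.012 M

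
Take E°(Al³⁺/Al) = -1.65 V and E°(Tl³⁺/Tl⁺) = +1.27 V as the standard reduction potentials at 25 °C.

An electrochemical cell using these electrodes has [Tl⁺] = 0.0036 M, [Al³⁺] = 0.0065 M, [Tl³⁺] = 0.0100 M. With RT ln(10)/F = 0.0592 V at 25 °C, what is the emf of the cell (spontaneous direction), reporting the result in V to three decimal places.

Tl³⁺/Tl⁺ is the cathode (higher E°), Al³⁺/Al the anode: E°cell = +1.27 − (-1.65) = +2.92 V, n = 6.
Overall: 3 Tl³⁺(aq) + 2 Al(s) → 3 Tl⁺(aq) + 2 Al³⁺(aq)
Q = [Tl⁺]^3·[Al³⁺]^2 / ([Tl³⁺]^3); log Q = -5.705.
E = E° − (0.0592/n) log Q = +2.92 − (0.0592/6)(-5.705) = +2.976 V.

+2.976 V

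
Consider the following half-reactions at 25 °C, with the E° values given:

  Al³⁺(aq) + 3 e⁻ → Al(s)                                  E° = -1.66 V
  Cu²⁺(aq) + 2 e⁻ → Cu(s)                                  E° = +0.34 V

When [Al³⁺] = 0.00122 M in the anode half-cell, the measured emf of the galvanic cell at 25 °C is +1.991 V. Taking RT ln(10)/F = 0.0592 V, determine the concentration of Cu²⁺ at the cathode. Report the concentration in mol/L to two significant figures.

0.0057 M

Cu²⁺/Cu is the cathode, Al³⁺/Al the anode: E°cell = +2.00 V, n = 6.
Overall reaction: 3 Cu²⁺(aq) + 2 Al(s) → 3 Cu(s) + 2 Al³⁺(aq); Q = [Al³⁺]^2/[Cu²⁺]^3.
From E = E° − (0.0592/n) log Q: log Q = (E° − E)·n/0.0592 = (+2.00 − (+1.991))·6/0.0592 = 0.9122.
So 3·log[Cu²⁺] = 2·log(0.00122) − log Q = -5.8273 − (0.9122) = -6.7395; log[Cu²⁺] = -6.7395 / 3 = -2.2465; [Cu²⁺] = 10^(-2.2465) ≈ 0.0057 M.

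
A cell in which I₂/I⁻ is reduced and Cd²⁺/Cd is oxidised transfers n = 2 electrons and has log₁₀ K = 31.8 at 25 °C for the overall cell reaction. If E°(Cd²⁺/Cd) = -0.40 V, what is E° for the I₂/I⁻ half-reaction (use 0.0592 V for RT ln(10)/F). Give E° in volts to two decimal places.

+0.54 V

E°cell = (0.0592/n)·log K = (0.0592/2)(31.8) = +0.941 V.
Since I₂/I⁻ is the cathode and Cd²⁺/Cd the anode, E°cell = E°(I₂/I⁻) − E°(Cd²⁺/Cd).
So E°(I₂/I⁻) = E°cell + E°(Cd²⁺/Cd) = +0.941 + (-0.40) = +0.54 V.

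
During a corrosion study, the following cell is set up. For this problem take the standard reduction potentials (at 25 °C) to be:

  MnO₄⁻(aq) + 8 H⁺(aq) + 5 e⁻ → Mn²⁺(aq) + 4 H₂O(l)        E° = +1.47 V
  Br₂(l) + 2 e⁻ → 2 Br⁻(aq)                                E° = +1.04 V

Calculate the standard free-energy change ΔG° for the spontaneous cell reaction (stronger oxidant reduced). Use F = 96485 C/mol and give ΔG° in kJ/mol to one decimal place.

-414.9 kJ/mol

MnO₄⁻/Mn²⁺ (E° = +1.47 V) is the cathode; Br₂/Br⁻ (E° = +1.04 V) is the anode, so E°cell = +0.43 V.
Balancing electrons gives n = 10 (lcm of 5 and 2).
ΔG° = −nFE° = −(10)(96485)(+0.43) = -414,886 J = -414.9 kJ/mol.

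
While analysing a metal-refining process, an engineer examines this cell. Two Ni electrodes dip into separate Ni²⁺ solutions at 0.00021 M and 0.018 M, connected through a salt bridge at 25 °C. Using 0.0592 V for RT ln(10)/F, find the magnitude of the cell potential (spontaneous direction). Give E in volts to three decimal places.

For a concentration cell E°cell = 0. The 0.018 M side is the cathode (reduction is favoured where [Ni²⁺] is higher).
With n = 2, E = −(0.0592/2) log([Ni²⁺]ₐₙ/[Ni²⁺]꜀ₐₜ) = −(0.0592/2) log(0.00021/0.018) = −(0.0592/2)(-1.933) = +0.057 V.

+0.057 V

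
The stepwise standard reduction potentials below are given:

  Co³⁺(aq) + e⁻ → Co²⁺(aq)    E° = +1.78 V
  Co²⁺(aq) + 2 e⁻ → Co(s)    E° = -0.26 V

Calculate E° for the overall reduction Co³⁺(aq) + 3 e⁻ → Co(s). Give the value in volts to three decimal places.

Adding the free-energy changes (−nFE°) of the two steps gives −n₃FE°₃ = −n₁FE°₁ − n₂FE°₂.
E°₃ = (1×+1.78 + 2×-0.26) / 3 = (+1.260) / 3 = +0.420 V.
Simply averaging or adding the two E° values would be wrong; the electron-weighted sum is required.

+0.420 V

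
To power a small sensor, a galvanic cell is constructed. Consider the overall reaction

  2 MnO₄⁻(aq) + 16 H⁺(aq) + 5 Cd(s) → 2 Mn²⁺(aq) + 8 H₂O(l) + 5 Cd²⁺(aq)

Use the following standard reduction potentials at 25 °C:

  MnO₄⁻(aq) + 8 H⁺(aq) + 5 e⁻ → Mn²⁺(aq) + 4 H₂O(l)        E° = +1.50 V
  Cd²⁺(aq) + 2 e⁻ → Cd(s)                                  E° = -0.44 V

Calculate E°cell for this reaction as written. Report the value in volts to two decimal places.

The MnO₄⁻/Mn²⁺ couple has the higher reduction potential, so it is the cathode; Cd²⁺/Cd is oxidised at the anode.
E°cell = E°(cathode) − E°(anode) = (+1.50) − (-0.44) = +1.94 V.

+1.94 V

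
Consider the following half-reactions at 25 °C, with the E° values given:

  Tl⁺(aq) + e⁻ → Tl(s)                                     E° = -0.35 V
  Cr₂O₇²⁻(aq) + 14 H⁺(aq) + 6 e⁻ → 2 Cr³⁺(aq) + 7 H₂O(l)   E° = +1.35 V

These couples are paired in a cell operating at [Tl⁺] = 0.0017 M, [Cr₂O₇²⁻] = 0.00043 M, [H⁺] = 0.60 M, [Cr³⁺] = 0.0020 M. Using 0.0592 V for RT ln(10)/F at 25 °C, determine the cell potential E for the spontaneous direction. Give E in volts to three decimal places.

Cr₂O₇²⁻/Cr³⁺ is the cathode (higher E°), Tl⁺/Tl the anode: E°cell = +1.35 − (-0.35) = +1.70 V, n = 6.
Overall: Cr₂O₇²⁻(aq) + 14 H⁺(aq) + 6 Tl(s) → 2 Cr³⁺(aq) + 7 H₂O(l) + 6 Tl⁺(aq)
Q = [Cr³⁺]^2·[Tl⁺]^6 / ([Cr₂O₇²⁻]·[H⁺]^14); log Q = -15.543.
E = E° − (0.0592/n) log Q = +1.70 − (0.0592/6)(-15.543) = +1.853 V.

+1.853 V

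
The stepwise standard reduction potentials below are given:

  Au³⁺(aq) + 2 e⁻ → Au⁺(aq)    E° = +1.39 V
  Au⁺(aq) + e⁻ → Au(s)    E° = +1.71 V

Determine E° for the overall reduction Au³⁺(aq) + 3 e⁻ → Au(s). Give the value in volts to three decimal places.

+1.497 V

Standard free energies of sequential steps add: ΔG°₃ = ΔG°₁ + ΔG°₂, so n₃E°₃ = n₁E°₁ + n₂E°₂.
E°₃ = (2×+1.39 + 1×+1.71) / 3 = (+4.490) / 3 = +1.497 V.
Simply averaging or adding the two E° values would be wrong; the electron-weighted sum is required.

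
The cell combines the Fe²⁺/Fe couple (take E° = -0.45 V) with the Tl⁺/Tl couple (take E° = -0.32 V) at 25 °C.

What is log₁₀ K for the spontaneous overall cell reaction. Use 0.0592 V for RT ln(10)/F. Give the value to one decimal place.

4.4

Cathode: Tl⁺/Tl; anode: Fe²⁺/Fe. E°cell = +0.13 V, n = 2.
log K = nE°cell / 0.0592 = (2)(+0.13) / 0.0592 = 4.4.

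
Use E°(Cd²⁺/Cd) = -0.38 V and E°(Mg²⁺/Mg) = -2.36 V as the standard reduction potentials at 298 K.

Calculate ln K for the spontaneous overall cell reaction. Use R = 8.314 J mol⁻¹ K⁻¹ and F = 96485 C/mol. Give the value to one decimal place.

Cathode: Cd²⁺/Cd; anode: Mg²⁺/Mg. E°cell = (-0.38) − (-2.36) = +1.98 V, with n = 2.
ΔG° = −nFE° = −RT ln K, so ln K = nFE°/(RT) = (2)(96485)(+1.98) / ((8.314)(298)) = 154.216.

154.2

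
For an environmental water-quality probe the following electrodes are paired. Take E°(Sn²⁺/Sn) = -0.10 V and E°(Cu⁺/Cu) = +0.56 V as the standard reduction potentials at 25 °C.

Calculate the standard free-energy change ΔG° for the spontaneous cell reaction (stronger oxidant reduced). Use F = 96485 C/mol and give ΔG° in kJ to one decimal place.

-127.4 kJ

Cu⁺/Cu (E° = +0.56 V) is the cathode; Sn²⁺/Sn (E° = -0.10 V) is the anode, so E°cell = +0.66 V.
Balancing electrons gives n = 2 (lcm of 1 and 2).
ΔG° = −nFE° = −(2)(96485)(+0.66) = -127,360 J = -127.4 kJ.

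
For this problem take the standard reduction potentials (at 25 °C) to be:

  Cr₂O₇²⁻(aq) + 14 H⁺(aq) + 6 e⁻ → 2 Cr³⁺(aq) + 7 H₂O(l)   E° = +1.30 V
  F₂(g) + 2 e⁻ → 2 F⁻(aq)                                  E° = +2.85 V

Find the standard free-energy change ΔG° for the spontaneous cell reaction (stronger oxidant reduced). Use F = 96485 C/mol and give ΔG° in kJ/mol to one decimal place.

-897.3 kJ/mol

F₂/F⁻ (E° = +2.85 V) is the cathode; Cr₂O₇²⁻/Cr³⁺ (E° = +1.30 V) is the anode, so E°cell = +1.55 V.
Balancing electrons gives n = 6 (lcm of 2 and 6).
ΔG° = −nFE° = −(6)(96485)(+1.55) = -897,310 J = -897.3 kJ/mol.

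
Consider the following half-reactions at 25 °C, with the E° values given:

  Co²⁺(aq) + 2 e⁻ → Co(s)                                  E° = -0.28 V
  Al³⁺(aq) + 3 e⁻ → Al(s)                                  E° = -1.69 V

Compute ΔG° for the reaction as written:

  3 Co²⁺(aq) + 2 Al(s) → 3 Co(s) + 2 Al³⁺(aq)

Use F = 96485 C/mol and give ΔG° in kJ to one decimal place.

-816.3 kJ

As written, Co²⁺/Co is reduced (cathode) and Al³⁺/Al is oxidised (anode), so E°cell = (-0.28) − (-1.69) = +1.41 V.
Balancing electrons gives n = 6.
ΔG° = −nFE° = −(6)(96485)(+1.41) = -816,263 J = -816.3 kJ.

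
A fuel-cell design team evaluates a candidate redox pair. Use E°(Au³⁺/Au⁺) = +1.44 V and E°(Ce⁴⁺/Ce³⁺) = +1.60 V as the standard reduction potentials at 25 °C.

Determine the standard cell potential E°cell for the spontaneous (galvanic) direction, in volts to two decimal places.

+0.16 V

The Ce⁴⁺/Ce³⁺ couple has the higher reduction potential, so it is the cathode; Au³⁺/Au⁺ is oxidised at the anode.
E°cell = E°(cathode) − E°(anode) = (+1.60) − (+1.44) = +0.16 V.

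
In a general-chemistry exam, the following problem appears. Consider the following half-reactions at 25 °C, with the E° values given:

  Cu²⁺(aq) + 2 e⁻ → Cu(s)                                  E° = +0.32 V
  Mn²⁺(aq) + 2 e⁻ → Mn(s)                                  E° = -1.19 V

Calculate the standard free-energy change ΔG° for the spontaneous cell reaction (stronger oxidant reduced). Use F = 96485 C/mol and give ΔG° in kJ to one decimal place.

-291.4 kJ

Cu²⁺/Cu (E° = +0.32 V) is the cathode; Mn²⁺/Mn (E° = -1.19 V) is the anode, so E°cell = +1.51 V.
Balancing electrons gives n = 2 (lcm of 2 and 2).
ΔG° = −nFE° = −(2)(96485)(+1.51) = -291,385 J = -291.4 kJ.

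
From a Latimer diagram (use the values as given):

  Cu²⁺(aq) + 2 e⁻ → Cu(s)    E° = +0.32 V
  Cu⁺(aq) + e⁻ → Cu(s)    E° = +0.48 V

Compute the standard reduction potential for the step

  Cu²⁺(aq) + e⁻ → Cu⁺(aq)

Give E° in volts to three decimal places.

Sequential free energies add, so n₃E°₃ = n₁E°₁ + n₂E°₂.
With n₃ = 2, and the known step contributing 1×(+0.48) V, the unknown satisfies 1·E° = 2×(+0.32) − 1×(+0.48) = +0.160.
E° = +0.160 / 1 = +0.160 V.

+0.160 V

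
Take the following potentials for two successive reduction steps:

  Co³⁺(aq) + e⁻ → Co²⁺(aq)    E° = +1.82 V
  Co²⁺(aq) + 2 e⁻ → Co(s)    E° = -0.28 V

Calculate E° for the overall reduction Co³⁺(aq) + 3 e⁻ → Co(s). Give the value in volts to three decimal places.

+0.420 V

Standard free energies of sequential steps add: ΔG°₃ = ΔG°₁ + ΔG°₂, so n₃E°₃ = n₁E°₁ + n₂E°₂.
E°₃ = (1×+1.82 + 2×-0.28) / 3 = (+1.260) / 3 = +0.420 V.
E° values themselves are not directly additive — weighting by electron count is essential.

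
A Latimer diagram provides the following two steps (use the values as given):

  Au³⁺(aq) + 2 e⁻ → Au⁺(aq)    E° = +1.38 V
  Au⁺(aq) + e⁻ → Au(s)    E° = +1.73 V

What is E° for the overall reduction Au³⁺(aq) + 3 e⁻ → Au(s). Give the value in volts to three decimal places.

+1.497 V

Standard free energies of sequential steps add: ΔG°₃ = ΔG°₁ + ΔG°₂, so n₃E°₃ = n₁E°₁ + n₂E°₂.
E°₃ = (2×+1.38 + 1×+1.73) / 3 = (+4.490) / 3 = +1.497 V.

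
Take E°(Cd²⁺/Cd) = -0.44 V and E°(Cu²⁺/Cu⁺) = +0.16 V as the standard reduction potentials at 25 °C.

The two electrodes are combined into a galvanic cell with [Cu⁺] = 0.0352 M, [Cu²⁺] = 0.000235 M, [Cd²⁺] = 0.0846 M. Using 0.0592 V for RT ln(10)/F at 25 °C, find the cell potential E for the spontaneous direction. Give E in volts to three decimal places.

Cu²⁺/Cu⁺ is the cathode (higher E°), Cd²⁺/Cd the anode: E°cell = +0.16 − (-0.44) = +0.60 V, n = 2.
Overall: 2 Cu²⁺(aq) + Cd(s) → 2 Cu⁺(aq) + Cd²⁺(aq)
Q = [Cu⁺]^2·[Cd²⁺] / ([Cu²⁺]^2); log Q = 3.278.
E = E° − (0.0592/n) log Q = +0.60 − (0.0592/2)(3.278) = +0.503 V.

+0.503 V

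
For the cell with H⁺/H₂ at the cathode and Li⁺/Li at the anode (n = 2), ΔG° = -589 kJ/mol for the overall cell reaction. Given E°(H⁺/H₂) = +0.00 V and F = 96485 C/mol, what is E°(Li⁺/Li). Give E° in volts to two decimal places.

E°cell = −ΔG°/(nF) = −(-589×10³)/((2)(96485)) = +3.052 V.
Since H⁺/H₂ is the cathode and Li⁺/Li the anode, E°cell = E°(H⁺/H₂) − E°(Li⁺/Li).
So E°(Li⁺/Li) = E°(H⁺/H₂) − E°cell = (+0.00) − (+3.052) = -3.05 V.

-3.05 V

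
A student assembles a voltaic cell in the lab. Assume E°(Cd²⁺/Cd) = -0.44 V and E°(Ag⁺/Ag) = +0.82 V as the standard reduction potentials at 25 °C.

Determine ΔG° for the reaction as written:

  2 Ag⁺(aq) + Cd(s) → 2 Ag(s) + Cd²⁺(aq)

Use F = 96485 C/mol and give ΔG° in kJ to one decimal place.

-243.1 kJ

As written, Ag⁺/Ag is reduced (cathode) and Cd²⁺/Cd is oxidised (anode), so E°cell = (+0.82) − (-0.44) = +1.26 V.
Balancing electrons gives n = 2.
ΔG° = −nFE° = −(2)(96485)(+1.26) = -243,142 J = -243.1 kJ.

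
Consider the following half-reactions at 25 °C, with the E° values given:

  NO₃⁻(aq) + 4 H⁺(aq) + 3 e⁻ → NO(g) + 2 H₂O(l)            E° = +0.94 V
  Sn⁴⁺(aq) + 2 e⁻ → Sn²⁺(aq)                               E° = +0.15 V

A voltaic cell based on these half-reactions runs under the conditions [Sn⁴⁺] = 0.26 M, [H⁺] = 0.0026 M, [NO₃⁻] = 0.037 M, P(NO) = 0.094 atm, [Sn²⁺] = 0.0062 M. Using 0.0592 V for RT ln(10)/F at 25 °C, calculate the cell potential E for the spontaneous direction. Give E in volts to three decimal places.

NO₃⁻/NO is the cathode (higher E°), Sn⁴⁺/Sn²⁺ the anode: E°cell = +0.94 − (+0.15) = +0.79 V, n = 6.
Overall: 2 NO₃⁻(aq) + 8 H⁺(aq) + 3 Sn²⁺(aq) → 2 NO(g) + 4 H₂O(l) + 3 Sn⁴⁺(aq)
Q = P(NO)^2·[Sn⁴⁺]^3 / ([NO₃⁻]^2·[H⁺]^8·[Sn²⁺]^3); log Q = 26.358.
E = E° − (0.0592/n) log Q = +0.79 − (0.0592/6)(26.358) = +0.530 V.

+0.530 V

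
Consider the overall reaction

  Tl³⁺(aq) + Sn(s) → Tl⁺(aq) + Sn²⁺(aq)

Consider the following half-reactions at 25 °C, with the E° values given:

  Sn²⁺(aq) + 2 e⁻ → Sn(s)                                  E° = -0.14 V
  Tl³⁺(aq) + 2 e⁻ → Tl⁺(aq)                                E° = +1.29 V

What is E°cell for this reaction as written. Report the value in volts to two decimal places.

+1.43 V

The Tl³⁺/Tl⁺ couple has the higher reduction potential, so it is the cathode; Sn²⁺/Sn is oxidised at the anode.
E°cell = E°(cathode) − E°(anode) = (+1.29) − (-0.14) = +1.43 V.
Since E°cell > 0, the reaction is spontaneous under standard conditions.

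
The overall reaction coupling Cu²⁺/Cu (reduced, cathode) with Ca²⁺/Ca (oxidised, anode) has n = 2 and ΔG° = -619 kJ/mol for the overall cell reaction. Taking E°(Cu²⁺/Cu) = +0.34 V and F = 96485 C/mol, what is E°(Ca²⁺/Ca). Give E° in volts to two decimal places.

E°cell = −ΔG°/(nF) = −(-619×10³)/((2)(96485)) = +3.208 V.
Since Cu²⁺/Cu is the cathode and Ca²⁺/Ca the anode, E°cell = E°(Cu²⁺/Cu) − E°(Ca²⁺/Ca).
So E°(Ca²⁺/Ca) = E°(Cu²⁺/Cu) − E°cell = (+0.34) − (+3.208) = -2.87 V.

-2.87 V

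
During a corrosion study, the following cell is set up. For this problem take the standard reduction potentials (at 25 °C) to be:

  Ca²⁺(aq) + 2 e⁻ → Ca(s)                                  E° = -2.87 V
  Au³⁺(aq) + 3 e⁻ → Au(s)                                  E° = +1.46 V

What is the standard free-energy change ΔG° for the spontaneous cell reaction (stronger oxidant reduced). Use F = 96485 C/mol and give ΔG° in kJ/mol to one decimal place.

-2506.7 kJ/mol

Au³⁺/Au (E° = +1.46 V) is the cathode; Ca²⁺/Ca (E° = -2.87 V) is the anode, so E°cell = +4.33 V.
Balancing electrons gives n = 6 (lcm of 3 and 2).
ΔG° = −nFE° = −(6)(96485)(+4.33) = -2,506,680 J = -2506.7 kJ/mol.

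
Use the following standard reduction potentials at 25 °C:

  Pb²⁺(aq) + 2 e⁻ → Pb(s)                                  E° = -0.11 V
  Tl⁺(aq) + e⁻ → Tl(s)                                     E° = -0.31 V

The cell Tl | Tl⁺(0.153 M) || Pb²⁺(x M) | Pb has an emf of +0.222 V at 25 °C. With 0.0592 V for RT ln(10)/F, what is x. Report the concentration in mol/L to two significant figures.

0.13 M

Pb²⁺/Pb is the cathode, Tl⁺/Tl the anode: E°cell = +0.20 V, n = 2.
Overall reaction: Pb²⁺(aq) + 2 Tl(s) → Pb(s) + 2 Tl⁺(aq); Q = [Tl⁺]^2/[Pb²⁺]^1.
From E = E° − (0.0592/n) log Q: log Q = (E° − E)·n/0.0592 = (+0.20 − (+0.222))·2/0.0592 = -0.7432.
So 1·log[Pb²⁺] = 2·log(0.153) − log Q = -1.6306 − (-0.7432) = -0.8874; [Pb²⁺] = 10^(-0.8874) ≈ 0.13 M.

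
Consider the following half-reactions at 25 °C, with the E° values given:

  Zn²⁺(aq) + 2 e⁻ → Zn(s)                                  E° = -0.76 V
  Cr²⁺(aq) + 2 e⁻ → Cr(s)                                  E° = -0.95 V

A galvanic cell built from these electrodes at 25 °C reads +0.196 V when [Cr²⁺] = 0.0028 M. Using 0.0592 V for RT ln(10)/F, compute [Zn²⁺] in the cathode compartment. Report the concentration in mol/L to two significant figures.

Zn²⁺/Zn is the cathode, Cr²⁺/Cr the anode: E°cell = +0.19 V, n = 2.
Overall reaction: Zn²⁺(aq) + Cr(s) → Zn(s) + Cr²⁺(aq); Q = [Cr²⁺]^1/[Zn²⁺]^1.
From E = E° − (0.0592/n) log Q: log Q = (E° − E)·n/0.0592 = (+0.19 − (+0.196))·2/0.0592 = -0.2027.
So 1·log[Zn²⁺] = 1·log(0.0028) − log Q = -2.5528 − (-0.2027) = -2.3501; [Zn²⁺] = 10^(-2.3501) ≈ 0.0045 M.

0.0045 M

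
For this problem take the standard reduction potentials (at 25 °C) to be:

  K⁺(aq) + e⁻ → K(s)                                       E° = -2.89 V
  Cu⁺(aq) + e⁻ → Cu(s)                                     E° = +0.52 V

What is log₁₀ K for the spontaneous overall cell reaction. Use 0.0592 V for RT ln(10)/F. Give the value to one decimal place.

57.6

Cathode: Cu⁺/Cu; anode: K⁺/K. E°cell = +3.41 V, n = 1.
log K = nE°cell / 0.0592 = (1)(+3.41) / 0.0592 = 57.6.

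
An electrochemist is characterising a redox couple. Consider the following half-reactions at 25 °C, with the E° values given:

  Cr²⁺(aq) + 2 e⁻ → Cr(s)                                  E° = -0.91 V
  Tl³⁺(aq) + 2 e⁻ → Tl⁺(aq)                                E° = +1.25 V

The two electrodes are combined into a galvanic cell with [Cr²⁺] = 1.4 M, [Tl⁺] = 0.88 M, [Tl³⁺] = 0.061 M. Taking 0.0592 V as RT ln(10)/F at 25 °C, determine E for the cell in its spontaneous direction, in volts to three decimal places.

Tl³⁺/Tl⁺ is the cathode (higher E°), Cr²⁺/Cr the anode: E°cell = +1.25 − (-0.91) = +2.16 V, n = 2.
Overall: Tl³⁺(aq) + Cr(s) → Tl⁺(aq) + Cr²⁺(aq)
Q = [Tl⁺]·[Cr²⁺] / ([Tl³⁺]); log Q = 1.305.
E = E° − (0.0592/n) log Q = +2.16 − (0.0592/2)(1.305) = +2.121 V.

+2.121 V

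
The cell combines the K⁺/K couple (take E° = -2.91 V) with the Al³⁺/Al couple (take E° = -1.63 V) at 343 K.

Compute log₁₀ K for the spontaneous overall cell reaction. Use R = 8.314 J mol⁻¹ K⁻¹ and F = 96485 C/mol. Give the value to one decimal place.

56.4

Cathode: Al³⁺/Al; anode: K⁺/K. E°cell = (-1.63) − (-2.91) = +1.28 V, with n = 3.
ΔG° = −nFE° = −RT ln K, so ln K = nFE°/(RT) = (3)(96485)(+1.28) / ((8.314)(343)) = 129.923.
log₁₀ K = 129.923 / ln 10 = 56.4.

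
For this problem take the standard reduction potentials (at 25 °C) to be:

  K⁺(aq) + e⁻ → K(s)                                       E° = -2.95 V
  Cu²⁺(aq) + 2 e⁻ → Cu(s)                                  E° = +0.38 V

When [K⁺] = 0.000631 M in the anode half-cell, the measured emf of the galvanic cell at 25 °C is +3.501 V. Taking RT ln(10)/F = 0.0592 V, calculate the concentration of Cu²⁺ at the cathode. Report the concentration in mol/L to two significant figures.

Cu²⁺/Cu is the cathode, K⁺/K the anode: E°cell = +3.33 V, n = 2.
Overall reaction: Cu²⁺(aq) + 2 K(s) → Cu(s) + 2 K⁺(aq); Q = [K⁺]^2/[Cu²⁺]^1.
From E = E° − (0.0592/n) log Q: log Q = (E° − E)·n/0.0592 = (+3.33 − (+3.501))·2/0.0592 = -5.7770.
So 1·log[Cu²⁺] = 2·log(0.000631) − log Q = -6.3999 − (-5.7770) = -0.6229; [Cu²⁺] = 10^(-0.6229) ≈ 0.24 M.

0.24 M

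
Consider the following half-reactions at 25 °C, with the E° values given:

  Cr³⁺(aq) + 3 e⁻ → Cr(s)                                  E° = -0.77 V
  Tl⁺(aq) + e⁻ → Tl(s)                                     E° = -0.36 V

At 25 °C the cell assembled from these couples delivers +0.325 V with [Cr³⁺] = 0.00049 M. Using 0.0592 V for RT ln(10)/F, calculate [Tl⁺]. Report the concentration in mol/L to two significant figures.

Tl⁺/Tl is the cathode, Cr³⁺/Cr the anode: E°cell = +0.41 V, n = 3.
Overall reaction: 3 Tl⁺(aq) + Cr(s) → 3 Tl(s) + Cr³⁺(aq); Q = [Cr³⁺]^1/[Tl⁺]^3.
From E = E° − (0.0592/n) log Q: log Q = (E° − E)·n/0.0592 = (+0.41 − (+0.325))·3/0.0592 = 4.3074.
So 3·log[Tl⁺] = 1·log(0.00049) − log Q = -3.3098 − (4.3074) = -7.6172; log[Tl⁺] = -7.6172 / 3 = -2.5391; [Tl⁺] = 10^(-2.5391) ≈ 0.0029 M.

0.0029 M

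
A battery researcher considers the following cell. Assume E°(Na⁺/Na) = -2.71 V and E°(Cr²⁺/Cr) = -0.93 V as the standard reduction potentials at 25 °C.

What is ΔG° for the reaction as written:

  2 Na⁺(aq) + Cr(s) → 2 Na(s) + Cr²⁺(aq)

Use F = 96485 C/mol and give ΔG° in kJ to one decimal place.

+343.5 kJ

As written, Na⁺/Na is reduced (cathode) and Cr²⁺/Cr is oxidised (anode), so E°cell = (-2.71) − (-0.93) = -1.78 V.
Balancing electrons gives n = 2.
ΔG° = −nFE° = −(2)(96485)(-1.78) = 343,487 J = +343.5 kJ.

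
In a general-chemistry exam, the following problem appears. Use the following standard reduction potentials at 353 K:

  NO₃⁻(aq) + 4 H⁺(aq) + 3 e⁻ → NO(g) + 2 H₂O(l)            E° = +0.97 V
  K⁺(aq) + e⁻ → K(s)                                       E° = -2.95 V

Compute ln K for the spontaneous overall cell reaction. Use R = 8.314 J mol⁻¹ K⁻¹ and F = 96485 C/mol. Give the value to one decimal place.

Cathode: NO₃⁻/NO; anode: K⁺/K. E°cell = (+0.97) − (-2.95) = +3.92 V, with n = 3.
ΔG° = −nFE° = −RT ln K, so ln K = nFE°/(RT) = (3)(96485)(+3.92) / ((8.314)(353)) = 386.618.

386.6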